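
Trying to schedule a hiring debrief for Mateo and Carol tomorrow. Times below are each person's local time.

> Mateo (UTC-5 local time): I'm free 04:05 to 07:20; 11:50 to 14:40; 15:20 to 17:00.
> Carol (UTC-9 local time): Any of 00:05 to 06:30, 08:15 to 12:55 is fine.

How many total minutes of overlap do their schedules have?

Mateo in UTC: 09:05-12:20, 16:50-19:40, 20:20-22:00 (add 5h to convert from UTC-5).
Carol in UTC: 09:05-15:30, 17:15-21:55 (add 9h to convert from UTC-9).
Mateo ∩ Carol: 09:05-12:20, 17:15-19:40, 20:20-21:55.
Summing the common windows: 195 + 145 + 95 = 435 minutes.

435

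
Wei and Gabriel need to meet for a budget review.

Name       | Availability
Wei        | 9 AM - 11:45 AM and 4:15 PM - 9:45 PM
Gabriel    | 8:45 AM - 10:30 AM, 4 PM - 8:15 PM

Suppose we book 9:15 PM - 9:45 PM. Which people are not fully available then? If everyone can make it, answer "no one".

Gabriel

Wei: free for 21:15-21:45. Gabriel: not fully free for 21:15-21:45.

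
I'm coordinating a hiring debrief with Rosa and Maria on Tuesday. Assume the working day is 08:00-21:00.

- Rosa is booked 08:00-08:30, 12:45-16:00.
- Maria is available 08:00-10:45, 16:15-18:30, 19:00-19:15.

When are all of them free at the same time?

08:30-10:45, 16:15-18:30, 19:00-19:15

Rosa free: 08:30-12:45, 16:00-21:00 (invert busy blocks within the working day).
Maria free: 08:00-10:45, 16:15-18:30, 19:00-19:15.
Rosa ∩ Maria: 08:30-10:45, 16:15-18:30, 19:00-19:15.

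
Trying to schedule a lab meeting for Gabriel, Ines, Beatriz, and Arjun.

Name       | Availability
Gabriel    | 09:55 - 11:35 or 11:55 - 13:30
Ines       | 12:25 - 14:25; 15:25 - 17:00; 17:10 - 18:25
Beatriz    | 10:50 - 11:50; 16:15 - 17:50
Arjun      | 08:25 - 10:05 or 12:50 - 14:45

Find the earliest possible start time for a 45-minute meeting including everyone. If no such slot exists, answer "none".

Gabriel ∩ Ines: 12:25-13:30.
Gabriel ∩ Ines ∩ Beatriz: ∅.
Gabriel ∩ Ines ∩ Beatriz ∩ Arjun: ∅.
There is no time when everyone is free.
No common window is at least 45 minutes long.

none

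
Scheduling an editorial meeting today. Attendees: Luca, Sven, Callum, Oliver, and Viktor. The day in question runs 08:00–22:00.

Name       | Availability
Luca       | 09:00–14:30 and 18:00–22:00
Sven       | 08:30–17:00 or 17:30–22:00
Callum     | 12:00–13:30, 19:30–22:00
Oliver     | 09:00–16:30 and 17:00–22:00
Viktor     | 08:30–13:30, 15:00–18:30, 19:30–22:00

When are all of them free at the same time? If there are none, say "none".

Luca ∩ Sven: 09:00-14:30, 18:00-22:00.
Luca ∩ Sven ∩ Callum: 12:00-13:30, 19:30-22:00.
Luca ∩ Sven ∩ Callum ∩ Oliver: 12:00-13:30, 19:30-22:00.
Luca ∩ Sven ∩ Callum ∩ Oliver ∩ Viktor: 12:00-13:30, 19:30-22:00.
So the common availability across everyone is 12:00-13:30, 19:30-22:00.

12:00-13:30, 19:30-22:00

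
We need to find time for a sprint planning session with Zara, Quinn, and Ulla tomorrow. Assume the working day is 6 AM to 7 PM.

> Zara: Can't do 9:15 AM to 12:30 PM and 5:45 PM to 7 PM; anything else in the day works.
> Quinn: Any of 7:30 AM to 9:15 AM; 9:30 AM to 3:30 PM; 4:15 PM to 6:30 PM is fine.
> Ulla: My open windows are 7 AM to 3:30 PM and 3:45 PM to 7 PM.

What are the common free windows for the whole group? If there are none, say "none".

07:30-09:15, 12:30-15:30, 16:15-17:45

Zara free: 06:00-09:15, 12:30-17:45 (invert busy blocks within the working day).
Quinn free: 07:30-09:15, 09:30-15:30, 16:15-18:30.
Ulla free: 07:00-15:30, 15:45-19:00.
Zara ∩ Quinn: 07:30-09:15, 12:30-15:30, 16:15-17:45.
Zara ∩ Quinn ∩ Ulla: 07:30-09:15, 12:30-15:30, 16:15-17:45.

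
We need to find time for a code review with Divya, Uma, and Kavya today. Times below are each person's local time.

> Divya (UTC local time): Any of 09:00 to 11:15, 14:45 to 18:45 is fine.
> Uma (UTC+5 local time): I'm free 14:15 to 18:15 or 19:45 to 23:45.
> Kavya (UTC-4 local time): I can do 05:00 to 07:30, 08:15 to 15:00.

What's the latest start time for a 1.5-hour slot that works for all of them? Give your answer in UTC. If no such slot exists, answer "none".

Divya in UTC: 09:00-11:15, 14:45-18:45.
Uma in UTC: 09:15-13:15, 14:45-18:45 (subtract 5h to convert from UTC+5).
Kavya in UTC: 09:00-11:30, 12:15-19:00 (add 4h to convert from UTC-4).
Divya ∩ Uma: 09:15-11:15, 14:45-18:45.
Divya ∩ Uma ∩ Kavya: 09:15-11:15, 14:45-18:45.
The last common window of at least 90 minutes is 14:45-18:45; a 90-minute meeting can start as late as 17:15 and still end by 18:45.

17:15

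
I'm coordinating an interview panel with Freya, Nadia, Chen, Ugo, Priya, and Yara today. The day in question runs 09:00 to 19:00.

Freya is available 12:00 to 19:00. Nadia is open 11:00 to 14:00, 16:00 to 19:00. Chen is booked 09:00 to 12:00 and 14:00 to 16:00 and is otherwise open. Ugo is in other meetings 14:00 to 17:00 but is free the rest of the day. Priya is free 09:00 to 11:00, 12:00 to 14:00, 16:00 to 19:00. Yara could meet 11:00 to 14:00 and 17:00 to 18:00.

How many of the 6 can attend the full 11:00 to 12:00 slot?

3

Freya free: 12:00-19:00.
Nadia free: 11:00-14:00, 16:00-19:00.
Chen free: 12:00-14:00, 16:00-19:00 (invert busy blocks within the working day).
Ugo free: 09:00-14:00, 17:00-19:00 (invert busy blocks within the working day).
Priya free: 09:00-11:00, 12:00-14:00, 16:00-19:00.
Yara free: 11:00-14:00, 17:00-18:00.
Nadia, Ugo, and Yara can make the full 11:00-12:00 slot — that's 3.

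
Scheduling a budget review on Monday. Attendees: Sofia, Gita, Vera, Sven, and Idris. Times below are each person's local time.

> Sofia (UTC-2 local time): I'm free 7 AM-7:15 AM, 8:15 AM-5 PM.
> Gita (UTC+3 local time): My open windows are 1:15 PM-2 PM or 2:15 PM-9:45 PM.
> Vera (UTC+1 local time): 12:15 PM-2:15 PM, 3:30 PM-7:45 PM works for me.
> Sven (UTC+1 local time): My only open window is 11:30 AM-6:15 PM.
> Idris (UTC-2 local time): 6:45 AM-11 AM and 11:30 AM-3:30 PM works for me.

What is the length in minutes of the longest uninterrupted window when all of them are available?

Sofia in UTC: 09:00-09:15, 10:15-19:00 (add 2h to convert from UTC-2).
Gita in UTC: 10:15-11:00, 11:15-18:45 (subtract 3h to convert from UTC+3).
Vera in UTC: 11:15-13:15, 14:30-18:45 (subtract 1h to convert from UTC+1).
Sven in UTC: 10:30-17:15 (subtract 1h to convert from UTC+1).
Idris in UTC: 08:45-13:00, 13:30-17:30 (add 2h to convert from UTC-2).
Sofia ∩ Gita: 10:15-11:00, 11:15-18:45.
Sofia ∩ Gita ∩ Vera: 11:15-13:15, 14:30-18:45.
Sofia ∩ Gita ∩ Vera ∩ Sven: 11:15-13:15, 14:30-17:15.
Sofia ∩ Gita ∩ Vera ∩ Sven ∩ Idris: 11:15-13:00, 14:30-17:15.
The longest is 14:30-17:15 at 165 minutes.

165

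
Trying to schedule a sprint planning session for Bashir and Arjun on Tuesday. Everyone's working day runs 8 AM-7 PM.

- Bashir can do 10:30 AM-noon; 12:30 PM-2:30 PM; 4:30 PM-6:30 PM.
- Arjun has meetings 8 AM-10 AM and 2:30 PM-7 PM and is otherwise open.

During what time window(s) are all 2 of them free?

Bashir free: 10:30-12:00, 12:30-14:30, 16:30-18:30.
Arjun free: 10:00-14:30 (invert busy blocks within the working day).
Bashir ∩ Arjun: 10:30-12:00, 12:30-14:30.
So the common availability across everyone is 10:30-12:00, 12:30-14:30.

10:30-12:00, 12:30-14:30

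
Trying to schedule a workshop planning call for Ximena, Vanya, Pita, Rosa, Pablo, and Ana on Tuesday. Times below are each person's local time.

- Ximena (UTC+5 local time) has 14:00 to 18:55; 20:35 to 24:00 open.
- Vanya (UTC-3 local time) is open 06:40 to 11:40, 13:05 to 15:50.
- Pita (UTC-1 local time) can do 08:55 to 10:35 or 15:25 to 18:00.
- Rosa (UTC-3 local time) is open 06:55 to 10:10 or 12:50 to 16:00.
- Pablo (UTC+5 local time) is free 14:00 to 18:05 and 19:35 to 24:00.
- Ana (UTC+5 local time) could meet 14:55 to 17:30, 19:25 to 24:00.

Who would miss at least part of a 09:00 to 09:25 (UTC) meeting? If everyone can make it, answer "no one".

Ximena in UTC: 09:00-13:55, 15:35-19:00 (subtract 5h to convert from UTC+5).
Vanya in UTC: 09:40-14:40, 16:05-18:50 (add 3h to convert from UTC-3).
Pita in UTC: 09:55-11:35, 16:25-19:00 (add 1h to convert from UTC-1).
Rosa in UTC: 09:55-13:10, 15:50-19:00 (add 3h to convert from UTC-3).
Pablo in UTC: 09:00-13:05, 14:35-19:00 (subtract 5h to convert from UTC+5).
Ana in UTC: 09:55-12:30, 14:25-19:00 (subtract 5h to convert from UTC+5).
Ximena: free for 09:00-09:25. Vanya: not fully free for 09:00-09:25. Pita: not fully free for 09:00-09:25. Rosa: not fully free for 09:00-09:25. Pablo: free for 09:00-09:25. Ana: not fully free for 09:00-09:25.

Ana, Pita, Rosa, Vanya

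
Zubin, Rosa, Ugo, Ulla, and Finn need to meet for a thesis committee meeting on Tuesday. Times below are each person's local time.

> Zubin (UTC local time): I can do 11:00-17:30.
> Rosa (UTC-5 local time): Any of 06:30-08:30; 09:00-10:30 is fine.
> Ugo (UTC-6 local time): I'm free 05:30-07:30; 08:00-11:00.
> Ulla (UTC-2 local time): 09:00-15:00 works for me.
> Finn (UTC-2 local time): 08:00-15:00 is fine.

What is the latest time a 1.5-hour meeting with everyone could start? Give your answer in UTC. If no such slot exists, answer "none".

Zubin in UTC: 11:00-17:30.
Rosa in UTC: 11:30-13:30, 14:00-15:30 (add 5h to convert from UTC-5).
Ugo in UTC: 11:30-13:30, 14:00-17:00 (add 6h to convert from UTC-6).
Ulla in UTC: 11:00-17:00 (add 2h to convert from UTC-2).
Finn in UTC: 10:00-17:00 (add 2h to convert from UTC-2).
Zubin ∩ Rosa: 11:30-13:30, 14:00-15:30.
Zubin ∩ Rosa ∩ Ugo: 11:30-13:30, 14:00-15:30.
Zubin ∩ Rosa ∩ Ugo ∩ Ulla: 11:30-13:30, 14:00-15:30.
Zubin ∩ Rosa ∩ Ugo ∩ Ulla ∩ Finn: 11:30-13:30, 14:00-15:30.
The last common window of at least 90 minutes is 14:00-15:30; a 90-minute meeting can start as late as 14:00 and still end by 15:30.

14:00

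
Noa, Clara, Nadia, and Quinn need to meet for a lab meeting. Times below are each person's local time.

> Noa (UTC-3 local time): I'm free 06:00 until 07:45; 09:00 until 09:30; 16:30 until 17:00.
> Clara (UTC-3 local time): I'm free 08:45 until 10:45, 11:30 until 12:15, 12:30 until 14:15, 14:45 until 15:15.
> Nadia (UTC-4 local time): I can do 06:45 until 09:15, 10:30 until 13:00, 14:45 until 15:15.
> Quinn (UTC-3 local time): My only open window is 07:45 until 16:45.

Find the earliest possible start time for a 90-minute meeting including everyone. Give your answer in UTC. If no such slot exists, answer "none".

Noa in UTC: 09:00-10:45, 12:00-12:30, 19:30-20:00 (add 3h to convert from UTC-3).
Clara in UTC: 11:45-13:45, 14:30-15:15, 15:30-17:15, 17:45-18:15 (add 3h to convert from UTC-3).
Nadia in UTC: 10:45-13:15, 14:30-17:00, 18:45-19:15 (add 4h to convert from UTC-4).
Quinn in UTC: 10:45-19:45 (add 3h to convert from UTC-3).
Noa ∩ Clara: 12:00-12:30.
Noa ∩ Clara ∩ Nadia: 12:00-12:30.
Noa ∩ Clara ∩ Nadia ∩ Quinn: 12:00-12:30.
So the common availability across everyone is 12:00-12:30.
No common window is at least 90 minutes long.

none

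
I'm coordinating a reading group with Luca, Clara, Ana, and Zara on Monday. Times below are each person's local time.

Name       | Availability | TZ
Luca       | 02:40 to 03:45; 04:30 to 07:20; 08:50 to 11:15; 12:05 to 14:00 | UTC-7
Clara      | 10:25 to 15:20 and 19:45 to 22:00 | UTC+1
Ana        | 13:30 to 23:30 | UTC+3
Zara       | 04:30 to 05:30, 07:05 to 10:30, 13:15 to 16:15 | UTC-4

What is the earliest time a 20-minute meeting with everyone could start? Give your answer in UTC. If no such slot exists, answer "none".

11:30

Luca in UTC: 09:40-10:45, 11:30-14:20, 15:50-18:15, 19:05-21:00 (add 7h to convert from UTC-7).
Clara in UTC: 09:25-14:20, 18:45-21:00 (subtract 1h to convert from UTC+1).
Ana in UTC: 10:30-20:30 (subtract 3h to convert from UTC+3).
Zara in UTC: 08:30-09:30, 11:05-14:30, 17:15-20:15 (add 4h to convert from UTC-4).
Luca ∩ Clara: 09:40-10:45, 11:30-14:20, 19:05-21:00.
Luca ∩ Clara ∩ Ana: 10:30-10:45, 11:30-14:20, 19:05-20:30.
Luca ∩ Clara ∩ Ana ∩ Zara: 11:30-14:20, 19:05-20:15.
The first common window of at least 20 minutes is 11:30-14:20, so the earliest start is 11:30.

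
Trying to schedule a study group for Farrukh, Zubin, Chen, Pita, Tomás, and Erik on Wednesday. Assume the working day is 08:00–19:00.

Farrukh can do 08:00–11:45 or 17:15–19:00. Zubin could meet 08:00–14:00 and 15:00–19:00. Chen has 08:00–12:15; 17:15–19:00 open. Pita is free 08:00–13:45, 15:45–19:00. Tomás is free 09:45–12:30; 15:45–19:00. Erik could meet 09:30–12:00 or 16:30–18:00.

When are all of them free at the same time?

09:45-11:45, 17:15-18:00

Farrukh ∩ Zubin: 08:00-11:45, 17:15-19:00.
Farrukh ∩ Zubin ∩ Chen: 08:00-11:45, 17:15-19:00.
Farrukh ∩ Zubin ∩ Chen ∩ Pita: 08:00-11:45, 17:15-19:00.
Farrukh ∩ Zubin ∩ Chen ∩ Pita ∩ Tomás: 09:45-11:45, 17:15-19:00.
Farrukh ∩ Zubin ∩ Chen ∩ Pita ∩ Tomás ∩ Erik: 09:45-11:45, 17:15-18:00.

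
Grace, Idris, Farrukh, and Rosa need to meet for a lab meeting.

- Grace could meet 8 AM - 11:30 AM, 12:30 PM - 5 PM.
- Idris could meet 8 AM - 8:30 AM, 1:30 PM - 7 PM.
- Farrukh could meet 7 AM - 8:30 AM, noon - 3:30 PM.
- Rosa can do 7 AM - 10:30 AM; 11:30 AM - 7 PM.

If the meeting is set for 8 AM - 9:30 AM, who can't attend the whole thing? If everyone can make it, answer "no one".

Farrukh, Idris

Grace: free for 08:00-09:30. Idris: not fully free for 08:00-09:30. Farrukh: not fully free for 08:00-09:30. Rosa: free for 08:00-09:30.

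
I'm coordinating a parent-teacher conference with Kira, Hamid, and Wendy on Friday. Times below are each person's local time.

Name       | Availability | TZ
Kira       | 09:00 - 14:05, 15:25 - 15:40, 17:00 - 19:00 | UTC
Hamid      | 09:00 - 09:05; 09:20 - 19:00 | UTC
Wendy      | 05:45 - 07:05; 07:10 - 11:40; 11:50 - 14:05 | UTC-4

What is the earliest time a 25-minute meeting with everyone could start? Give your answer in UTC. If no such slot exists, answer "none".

Kira in UTC: 09:00-14:05, 15:25-15:40, 17:00-19:00.
Hamid in UTC: 09:00-09:05, 09:20-19:00.
Wendy in UTC: 09:45-11:05, 11:10-15:40, 15:50-18:05 (add 4h to convert from UTC-4).
Kira ∩ Hamid: 09:00-09:05, 09:20-14:05, 15:25-15:40, 17:00-19:00.
Kira ∩ Hamid ∩ Wendy: 09:45-11:05, 11:10-14:05, 15:25-15:40, 17:00-18:05.
So the common availability across everyone is 09:45-11:05, 11:10-14:05, 15:25-15:40, 17:00-18:05.
The first common window of at least 25 minutes is 09:45-11:05, so the earliest start is 09:45.

09:45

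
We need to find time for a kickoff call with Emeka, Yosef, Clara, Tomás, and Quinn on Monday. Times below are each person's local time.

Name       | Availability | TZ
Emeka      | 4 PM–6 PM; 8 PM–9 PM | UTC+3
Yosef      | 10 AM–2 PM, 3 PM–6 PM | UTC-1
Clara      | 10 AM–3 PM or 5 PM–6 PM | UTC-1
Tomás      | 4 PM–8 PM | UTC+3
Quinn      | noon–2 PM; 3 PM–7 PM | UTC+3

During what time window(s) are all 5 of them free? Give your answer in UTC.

13:00-15:00

Emeka in UTC: 13:00-15:00, 17:00-18:00 (subtract 3h to convert from UTC+3).
Yosef in UTC: 11:00-15:00, 16:00-19:00 (add 1h to convert from UTC-1).
Clara in UTC: 11:00-16:00, 18:00-19:00 (add 1h to convert from UTC-1).
Tomás in UTC: 13:00-17:00 (subtract 3h to convert from UTC+3).
Quinn in UTC: 09:00-11:00, 12:00-16:00 (subtract 3h to convert from UTC+3).
Emeka ∩ Yosef: 13:00-15:00, 17:00-18:00.
Emeka ∩ Yosef ∩ Clara: 13:00-15:00.
Emeka ∩ Yosef ∩ Clara ∩ Tomás: 13:00-15:00.
Emeka ∩ Yosef ∩ Clara ∩ Tomás ∩ Quinn: 13:00-15:00.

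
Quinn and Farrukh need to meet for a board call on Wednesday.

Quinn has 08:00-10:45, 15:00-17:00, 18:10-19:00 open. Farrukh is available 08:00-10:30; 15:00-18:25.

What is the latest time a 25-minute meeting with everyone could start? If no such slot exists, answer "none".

16:35

Quinn ∩ Farrukh: 08:00-10:30, 15:00-17:00, 18:10-18:25.
Those are the intersection windows.
The last common window of at least 25 minutes is 15:00-17:00; a 25-minute meeting can start as late as 16:35 and still end by 17:00.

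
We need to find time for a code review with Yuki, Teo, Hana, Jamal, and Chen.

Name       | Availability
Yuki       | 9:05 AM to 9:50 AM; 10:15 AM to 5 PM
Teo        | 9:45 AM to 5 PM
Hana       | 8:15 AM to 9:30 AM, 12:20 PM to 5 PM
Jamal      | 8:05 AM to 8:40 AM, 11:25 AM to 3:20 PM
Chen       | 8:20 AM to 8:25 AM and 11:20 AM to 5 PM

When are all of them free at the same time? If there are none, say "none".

Yuki ∩ Teo: 09:45-09:50, 10:15-17:00.
Yuki ∩ Teo ∩ Hana: 12:20-17:00.
Yuki ∩ Teo ∩ Hana ∩ Jamal: 12:20-15:20.
Yuki ∩ Teo ∩ Hana ∩ Jamal ∩ Chen: 12:20-15:20.
Those are the intersection windows.

12:20-15:20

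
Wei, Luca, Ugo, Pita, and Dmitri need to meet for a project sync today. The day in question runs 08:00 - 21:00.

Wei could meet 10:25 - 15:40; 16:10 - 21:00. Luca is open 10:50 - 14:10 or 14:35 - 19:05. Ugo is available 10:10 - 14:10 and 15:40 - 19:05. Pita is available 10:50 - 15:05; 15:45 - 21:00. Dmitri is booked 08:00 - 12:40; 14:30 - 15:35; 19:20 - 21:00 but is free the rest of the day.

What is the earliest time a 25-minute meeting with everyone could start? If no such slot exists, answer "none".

12:40

Wei free: 10:25-15:40, 16:10-21:00.
Luca free: 10:50-14:10, 14:35-19:05.
Ugo free: 10:10-14:10, 15:40-19:05.
Pita free: 10:50-15:05, 15:45-21:00.
Dmitri free: 12:40-14:30, 15:35-19:20 (invert busy blocks within the working day).
Wei ∩ Luca: 10:50-14:10, 14:35-15:40, 16:10-19:05.
Wei ∩ Luca ∩ Ugo: 10:50-14:10, 16:10-19:05.
Wei ∩ Luca ∩ Ugo ∩ Pita: 10:50-14:10, 16:10-19:05.
Wei ∩ Luca ∩ Ugo ∩ Pita ∩ Dmitri: 12:40-14:10, 16:10-19:05.
Those are the intersection windows.
The first common window of at least 25 minutes is 12:40-14:10, so the earliest start is 12:40.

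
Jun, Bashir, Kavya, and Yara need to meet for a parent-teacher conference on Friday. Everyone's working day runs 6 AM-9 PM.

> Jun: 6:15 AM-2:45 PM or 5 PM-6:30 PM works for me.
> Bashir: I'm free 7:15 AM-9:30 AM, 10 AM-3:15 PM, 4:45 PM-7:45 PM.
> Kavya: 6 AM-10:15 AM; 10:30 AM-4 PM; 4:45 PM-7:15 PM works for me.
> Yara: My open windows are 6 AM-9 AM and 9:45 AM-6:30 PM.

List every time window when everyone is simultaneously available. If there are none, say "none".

Jun ∩ Bashir: 07:15-09:30, 10:00-14:45, 17:00-18:30.
Jun ∩ Bashir ∩ Kavya: 07:15-09:30, 10:00-10:15, 10:30-14:45, 17:00-18:30.
Jun ∩ Bashir ∩ Kavya ∩ Yara: 07:15-09:00, 10:00-10:15, 10:30-14:45, 17:00-18:30.

07:15-09:00, 10:00-10:15, 10:30-14:45, 17:00-18:30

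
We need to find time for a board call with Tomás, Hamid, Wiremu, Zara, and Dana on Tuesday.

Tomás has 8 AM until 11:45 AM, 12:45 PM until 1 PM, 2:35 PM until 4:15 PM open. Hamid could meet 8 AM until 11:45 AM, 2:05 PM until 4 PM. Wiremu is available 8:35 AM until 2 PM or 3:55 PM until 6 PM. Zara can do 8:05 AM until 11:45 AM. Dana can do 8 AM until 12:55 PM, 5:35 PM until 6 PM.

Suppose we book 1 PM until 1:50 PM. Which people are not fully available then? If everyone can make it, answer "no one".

Tomás: not fully free for 13:00-13:50. Hamid: not fully free for 13:00-13:50. Wiremu: free for 13:00-13:50. Zara: not fully free for 13:00-13:50. Dana: not fully free for 13:00-13:50.

Dana, Hamid, Tomás, Zara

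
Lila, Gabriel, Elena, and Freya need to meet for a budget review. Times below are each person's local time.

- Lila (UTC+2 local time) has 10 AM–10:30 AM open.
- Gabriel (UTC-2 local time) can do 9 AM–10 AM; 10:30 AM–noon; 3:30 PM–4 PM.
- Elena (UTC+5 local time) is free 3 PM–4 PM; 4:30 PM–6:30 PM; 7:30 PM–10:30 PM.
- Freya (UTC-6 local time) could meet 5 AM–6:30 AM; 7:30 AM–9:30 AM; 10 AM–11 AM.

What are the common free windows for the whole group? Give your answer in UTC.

none

Lila in UTC: 08:00-08:30 (subtract 2h to convert from UTC+2).
Gabriel in UTC: 11:00-12:00, 12:30-14:00, 17:30-18:00 (add 2h to convert from UTC-2).
Elena in UTC: 10:00-11:00, 11:30-13:30, 14:30-17:30 (subtract 5h to convert from UTC+5).
Freya in UTC: 11:00-12:30, 13:30-15:30, 16:00-17:00 (add 6h to convert from UTC-6).
Lila ∩ Gabriel: ∅.
Lila ∩ Gabriel ∩ Elena: ∅.
Lila ∩ Gabriel ∩ Elena ∩ Freya: ∅.
There is no time when everyone is free.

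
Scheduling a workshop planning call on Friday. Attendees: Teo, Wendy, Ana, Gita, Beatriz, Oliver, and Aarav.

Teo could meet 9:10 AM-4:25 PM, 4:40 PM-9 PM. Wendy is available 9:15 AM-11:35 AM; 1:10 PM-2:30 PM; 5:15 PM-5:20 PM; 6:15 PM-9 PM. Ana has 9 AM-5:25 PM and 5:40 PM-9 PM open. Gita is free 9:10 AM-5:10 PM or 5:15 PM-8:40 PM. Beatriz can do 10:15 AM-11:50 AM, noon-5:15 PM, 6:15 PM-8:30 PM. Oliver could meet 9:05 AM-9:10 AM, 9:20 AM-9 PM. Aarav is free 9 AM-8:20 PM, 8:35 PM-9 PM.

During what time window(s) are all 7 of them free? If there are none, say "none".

Teo ∩ Wendy: 09:15-11:35, 13:10-14:30, 17:15-17:20, 18:15-21:00.
Teo ∩ Wendy ∩ Ana: 09:15-11:35, 13:10-14:30, 17:15-17:20, 18:15-21:00.
Teo ∩ Wendy ∩ Ana ∩ Gita: 09:15-11:35, 13:10-14:30, 17:15-17:20, 18:15-20:40.
Teo ∩ Wendy ∩ Ana ∩ Gita ∩ Beatriz: 10:15-11:35, 13:10-14:30, 18:15-20:30.
Teo ∩ Wendy ∩ Ana ∩ Gita ∩ Beatriz ∩ Oliver: 10:15-11:35, 13:10-14:30, 18:15-20:30.
Teo ∩ Wendy ∩ Ana ∩ Gita ∩ Beatriz ∩ Oliver ∩ Aarav: 10:15-11:35, 13:10-14:30, 18:15-20:20.

10:15-11:35, 13:10-14:30, 18:15-20:20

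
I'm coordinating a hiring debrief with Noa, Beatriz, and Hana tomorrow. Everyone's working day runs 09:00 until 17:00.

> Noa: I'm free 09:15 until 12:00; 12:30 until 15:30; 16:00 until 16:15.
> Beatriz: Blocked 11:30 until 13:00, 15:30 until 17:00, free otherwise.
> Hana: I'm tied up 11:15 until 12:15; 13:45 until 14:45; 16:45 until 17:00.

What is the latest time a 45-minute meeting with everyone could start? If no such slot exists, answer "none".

Noa free: 09:15-12:00, 12:30-15:30, 16:00-16:15.
Beatriz free: 09:00-11:30, 13:00-15:30 (invert busy blocks within the working day).
Hana free: 09:00-11:15, 12:15-13:45, 14:45-16:45 (invert busy blocks within the working day).
Noa ∩ Beatriz: 09:15-11:30, 13:00-15:30.
Noa ∩ Beatriz ∩ Hana: 09:15-11:15, 13:00-13:45, 14:45-15:30.
So the common availability across everyone is 09:15-11:15, 13:00-13:45, 14:45-15:30.
The last common window of at least 45 minutes is 14:45-15:30; a 45-minute meeting can start as late as 14:45 and still end by 15:30.

14:45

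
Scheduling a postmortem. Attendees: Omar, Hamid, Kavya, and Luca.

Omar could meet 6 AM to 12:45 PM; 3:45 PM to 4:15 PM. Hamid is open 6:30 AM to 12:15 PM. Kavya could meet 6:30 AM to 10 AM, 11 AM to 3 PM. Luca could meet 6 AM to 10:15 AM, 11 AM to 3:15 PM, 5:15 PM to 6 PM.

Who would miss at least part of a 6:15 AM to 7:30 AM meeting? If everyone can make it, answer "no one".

Hamid, Kavya

Omar: free for 06:15-07:30. Hamid: not fully free for 06:15-07:30. Kavya: not fully free for 06:15-07:30. Luca: free for 06:15-07:30.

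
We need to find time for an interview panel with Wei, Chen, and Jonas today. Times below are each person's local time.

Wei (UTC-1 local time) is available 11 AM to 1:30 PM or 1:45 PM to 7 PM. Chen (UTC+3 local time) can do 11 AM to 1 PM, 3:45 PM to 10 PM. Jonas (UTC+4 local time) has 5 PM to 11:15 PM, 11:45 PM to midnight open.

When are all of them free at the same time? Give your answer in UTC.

13:00-14:30, 14:45-19:00

Wei in UTC: 12:00-14:30, 14:45-20:00 (add 1h to convert from UTC-1).
Chen in UTC: 08:00-10:00, 12:45-19:00 (subtract 3h to convert from UTC+3).
Jonas in UTC: 13:00-19:15, 19:45-20:00 (subtract 4h to convert from UTC+4).
Wei ∩ Chen: 12:45-14:30, 14:45-19:00.
Wei ∩ Chen ∩ Jonas: 13:00-14:30, 14:45-19:00.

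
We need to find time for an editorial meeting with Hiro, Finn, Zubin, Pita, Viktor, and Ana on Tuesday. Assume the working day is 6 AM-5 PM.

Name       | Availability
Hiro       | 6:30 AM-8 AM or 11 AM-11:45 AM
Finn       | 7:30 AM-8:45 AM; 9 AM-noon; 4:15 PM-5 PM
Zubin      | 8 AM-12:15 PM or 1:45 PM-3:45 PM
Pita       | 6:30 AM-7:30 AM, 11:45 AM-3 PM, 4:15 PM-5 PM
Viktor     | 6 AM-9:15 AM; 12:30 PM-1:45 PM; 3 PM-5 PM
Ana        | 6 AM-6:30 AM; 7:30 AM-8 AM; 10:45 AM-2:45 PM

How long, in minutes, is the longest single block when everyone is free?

Hiro ∩ Finn: 07:30-08:00, 11:00-11:45.
Hiro ∩ Finn ∩ Zubin: 11:00-11:45.
Hiro ∩ Finn ∩ Zubin ∩ Pita: ∅.
Hiro ∩ Finn ∩ Zubin ∩ Pita ∩ Viktor: ∅.
Hiro ∩ Finn ∩ Zubin ∩ Pita ∩ Viktor ∩ Ana: ∅.
There is no time when everyone is free.
No common window exists, so the longest block is 0 minutes.

0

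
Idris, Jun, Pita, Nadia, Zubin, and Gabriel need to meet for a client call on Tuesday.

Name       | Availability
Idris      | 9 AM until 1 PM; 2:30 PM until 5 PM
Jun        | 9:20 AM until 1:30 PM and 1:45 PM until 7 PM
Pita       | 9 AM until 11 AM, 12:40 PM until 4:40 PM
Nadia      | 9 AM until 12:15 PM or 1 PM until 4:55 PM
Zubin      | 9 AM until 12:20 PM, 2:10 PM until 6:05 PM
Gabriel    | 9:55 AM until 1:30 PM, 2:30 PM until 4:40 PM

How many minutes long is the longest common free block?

130

Idris ∩ Jun: 09:20-13:00, 14:30-17:00.
Idris ∩ Jun ∩ Pita: 09:20-11:00, 12:40-13:00, 14:30-16:40.
Idris ∩ Jun ∩ Pita ∩ Nadia: 09:20-11:00, 14:30-16:40.
Idris ∩ Jun ∩ Pita ∩ Nadia ∩ Zubin: 09:20-11:00, 14:30-16:40.
Idris ∩ Jun ∩ Pita ∩ Nadia ∩ Zubin ∩ Gabriel: 09:55-11:00, 14:30-16:40.
The longest is 14:30-16:40 at 130 minutes.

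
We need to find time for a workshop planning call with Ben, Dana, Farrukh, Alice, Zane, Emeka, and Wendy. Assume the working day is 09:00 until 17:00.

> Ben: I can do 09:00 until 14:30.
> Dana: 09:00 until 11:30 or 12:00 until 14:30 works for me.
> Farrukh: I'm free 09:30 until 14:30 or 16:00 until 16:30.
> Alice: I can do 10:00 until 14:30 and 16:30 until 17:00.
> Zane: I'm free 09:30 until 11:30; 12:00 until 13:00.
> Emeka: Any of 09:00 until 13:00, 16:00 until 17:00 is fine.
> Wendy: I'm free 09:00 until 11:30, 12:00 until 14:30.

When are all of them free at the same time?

Ben ∩ Dana: 09:00-11:30, 12:00-14:30.
Ben ∩ Dana ∩ Farrukh: 09:30-11:30, 12:00-14:30.
Ben ∩ Dana ∩ Farrukh ∩ Alice: 10:00-11:30, 12:00-14:30.
Ben ∩ Dana ∩ Farrukh ∩ Alice ∩ Zane: 10:00-11:30, 12:00-13:00.
Ben ∩ Dana ∩ Farrukh ∩ Alice ∩ Zane ∩ Emeka: 10:00-11:30, 12:00-13:00.
Ben ∩ Dana ∩ Farrukh ∩ Alice ∩ Zane ∩ Emeka ∩ Wendy: 10:00-11:30, 12:00-13:00.

10:00-11:30, 12:00-13:00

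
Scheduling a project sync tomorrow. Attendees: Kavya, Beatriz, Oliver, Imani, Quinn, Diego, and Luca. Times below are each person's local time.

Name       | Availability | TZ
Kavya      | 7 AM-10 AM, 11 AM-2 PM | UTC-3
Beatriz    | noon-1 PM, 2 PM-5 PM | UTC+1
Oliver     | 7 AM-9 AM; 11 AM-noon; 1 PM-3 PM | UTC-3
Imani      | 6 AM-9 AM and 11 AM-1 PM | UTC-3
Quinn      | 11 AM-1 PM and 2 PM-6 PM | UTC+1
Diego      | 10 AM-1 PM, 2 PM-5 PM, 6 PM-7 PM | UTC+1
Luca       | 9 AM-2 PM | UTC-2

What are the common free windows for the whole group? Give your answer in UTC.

11:00-12:00, 14:00-15:00

Kavya in UTC: 10:00-13:00, 14:00-17:00 (add 3h to convert from UTC-3).
Beatriz in UTC: 11:00-12:00, 13:00-16:00 (subtract 1h to convert from UTC+1).
Oliver in UTC: 10:00-12:00, 14:00-15:00, 16:00-18:00 (add 3h to convert from UTC-3).
Imani in UTC: 09:00-12:00, 14:00-16:00 (add 3h to convert from UTC-3).
Quinn in UTC: 10:00-12:00, 13:00-17:00 (subtract 1h to convert from UTC+1).
Diego in UTC: 09:00-12:00, 13:00-16:00, 17:00-18:00 (subtract 1h to convert from UTC+1).
Luca in UTC: 11:00-16:00 (add 2h to convert from UTC-2).
Kavya ∩ Beatriz: 11:00-12:00, 14:00-16:00.
Kavya ∩ Beatriz ∩ Oliver: 11:00-12:00, 14:00-15:00.
Kavya ∩ Beatriz ∩ Oliver ∩ Imani: 11:00-12:00, 14:00-15:00.
Kavya ∩ Beatriz ∩ Oliver ∩ Imani ∩ Quinn: 11:00-12:00, 14:00-15:00.
Kavya ∩ Beatriz ∩ Oliver ∩ Imani ∩ Quinn ∩ Diego: 11:00-12:00, 14:00-15:00.
Kavya ∩ Beatriz ∩ Oliver ∩ Imani ∩ Quinn ∩ Diego ∩ Luca: 11:00-12:00, 14:00-15:00.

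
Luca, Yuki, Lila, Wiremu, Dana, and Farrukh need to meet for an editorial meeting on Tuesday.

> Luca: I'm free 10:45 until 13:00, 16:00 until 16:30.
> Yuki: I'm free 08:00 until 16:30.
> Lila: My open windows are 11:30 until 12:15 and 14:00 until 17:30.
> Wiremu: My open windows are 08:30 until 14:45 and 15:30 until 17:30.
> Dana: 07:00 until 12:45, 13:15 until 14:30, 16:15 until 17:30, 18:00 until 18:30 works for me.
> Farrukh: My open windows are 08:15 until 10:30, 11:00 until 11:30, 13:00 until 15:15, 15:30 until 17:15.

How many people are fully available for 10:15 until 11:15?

Yuki, Wiremu, and Dana can make the full 10:15-11:15 slot — that's 3.

3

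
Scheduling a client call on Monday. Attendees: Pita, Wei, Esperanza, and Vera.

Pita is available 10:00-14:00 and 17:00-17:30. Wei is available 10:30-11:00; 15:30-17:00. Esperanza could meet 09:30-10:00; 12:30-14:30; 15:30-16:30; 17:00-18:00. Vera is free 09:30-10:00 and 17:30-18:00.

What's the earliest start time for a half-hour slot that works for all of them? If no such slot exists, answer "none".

none

Pita ∩ Wei: 10:30-11:00.
Pita ∩ Wei ∩ Esperanza: ∅.
Pita ∩ Wei ∩ Esperanza ∩ Vera: ∅.
There is no time when everyone is free.
No common window is at least 30 minutes long.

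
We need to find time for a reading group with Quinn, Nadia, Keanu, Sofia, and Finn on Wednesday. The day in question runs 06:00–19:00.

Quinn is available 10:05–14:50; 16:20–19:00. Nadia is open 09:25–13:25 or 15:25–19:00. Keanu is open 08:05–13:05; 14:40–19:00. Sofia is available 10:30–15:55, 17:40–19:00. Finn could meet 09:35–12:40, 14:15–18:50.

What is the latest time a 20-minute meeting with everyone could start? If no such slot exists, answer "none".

Quinn ∩ Nadia: 10:05-13:25, 16:20-19:00.
Quinn ∩ Nadia ∩ Keanu: 10:05-13:05, 16:20-19:00.
Quinn ∩ Nadia ∩ Keanu ∩ Sofia: 10:30-13:05, 17:40-19:00.
Quinn ∩ Nadia ∩ Keanu ∩ Sofia ∩ Finn: 10:30-12:40, 17:40-18:50.
Those are the intersection windows.
The last common window of at least 20 minutes is 17:40-18:50; a 20-minute meeting can start as late as 18:30 and still end by 18:50.

18:30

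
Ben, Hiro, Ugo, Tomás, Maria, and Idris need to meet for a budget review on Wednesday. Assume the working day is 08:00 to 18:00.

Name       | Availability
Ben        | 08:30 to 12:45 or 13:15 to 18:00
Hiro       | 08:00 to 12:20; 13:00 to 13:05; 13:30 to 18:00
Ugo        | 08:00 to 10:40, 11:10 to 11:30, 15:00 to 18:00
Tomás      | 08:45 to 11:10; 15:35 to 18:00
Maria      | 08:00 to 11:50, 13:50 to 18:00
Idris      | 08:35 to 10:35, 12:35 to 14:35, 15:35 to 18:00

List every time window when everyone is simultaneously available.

Ben ∩ Hiro: 08:30-12:20, 13:30-18:00.
Ben ∩ Hiro ∩ Ugo: 08:30-10:40, 11:10-11:30, 15:00-18:00.
Ben ∩ Hiro ∩ Ugo ∩ Tomás: 08:45-10:40, 15:35-18:00.
Ben ∩ Hiro ∩ Ugo ∩ Tomás ∩ Maria: 08:45-10:40, 15:35-18:00.
Ben ∩ Hiro ∩ Ugo ∩ Tomás ∩ Maria ∩ Idris: 08:45-10:35, 15:35-18:00.
Those are the intersection windows.

08:45-10:35, 15:35-18:00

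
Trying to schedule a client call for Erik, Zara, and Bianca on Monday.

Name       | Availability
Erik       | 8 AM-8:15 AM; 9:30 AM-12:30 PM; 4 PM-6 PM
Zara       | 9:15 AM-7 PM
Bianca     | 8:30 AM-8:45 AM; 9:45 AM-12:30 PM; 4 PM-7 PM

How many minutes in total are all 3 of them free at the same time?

285

Erik ∩ Zara: 09:30-12:30, 16:00-18:00.
Erik ∩ Zara ∩ Bianca: 09:45-12:30, 16:00-18:00.
So the common availability across everyone is 09:45-12:30, 16:00-18:00.
Summing the common windows: 165 + 120 = 285 minutes.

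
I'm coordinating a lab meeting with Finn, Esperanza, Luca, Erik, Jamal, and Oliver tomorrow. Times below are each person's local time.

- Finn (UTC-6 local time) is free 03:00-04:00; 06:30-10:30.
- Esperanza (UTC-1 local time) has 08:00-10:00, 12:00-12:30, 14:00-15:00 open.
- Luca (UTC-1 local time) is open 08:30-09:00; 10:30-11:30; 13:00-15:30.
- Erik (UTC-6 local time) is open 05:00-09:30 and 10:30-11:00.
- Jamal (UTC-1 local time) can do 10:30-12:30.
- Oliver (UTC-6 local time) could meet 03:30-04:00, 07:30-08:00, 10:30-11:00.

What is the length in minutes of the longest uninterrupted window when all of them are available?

Finn in UTC: 09:00-10:00, 12:30-16:30 (add 6h to convert from UTC-6).
Esperanza in UTC: 09:00-11:00, 13:00-13:30, 15:00-16:00 (add 1h to convert from UTC-1).
Luca in UTC: 09:30-10:00, 11:30-12:30, 14:00-16:30 (add 1h to convert from UTC-1).
Erik in UTC: 11:00-15:30, 16:30-17:00 (add 6h to convert from UTC-6).
Jamal in UTC: 11:30-13:30 (add 1h to convert from UTC-1).
Oliver in UTC: 09:30-10:00, 13:30-14:00, 16:30-17:00 (add 6h to convert from UTC-6).
Finn ∩ Esperanza: 09:00-10:00, 13:00-13:30, 15:00-16:00.
Finn ∩ Esperanza ∩ Luca: 09:30-10:00, 15:00-16:00.
Finn ∩ Esperanza ∩ Luca ∩ Erik: 15:00-15:30.
Finn ∩ Esperanza ∩ Luca ∩ Erik ∩ Jamal: ∅.
Finn ∩ Esperanza ∩ Luca ∩ Erik ∩ Jamal ∩ Oliver: ∅.
There is no time when everyone is free.
No common window exists, so the longest block is 0 minutes.

0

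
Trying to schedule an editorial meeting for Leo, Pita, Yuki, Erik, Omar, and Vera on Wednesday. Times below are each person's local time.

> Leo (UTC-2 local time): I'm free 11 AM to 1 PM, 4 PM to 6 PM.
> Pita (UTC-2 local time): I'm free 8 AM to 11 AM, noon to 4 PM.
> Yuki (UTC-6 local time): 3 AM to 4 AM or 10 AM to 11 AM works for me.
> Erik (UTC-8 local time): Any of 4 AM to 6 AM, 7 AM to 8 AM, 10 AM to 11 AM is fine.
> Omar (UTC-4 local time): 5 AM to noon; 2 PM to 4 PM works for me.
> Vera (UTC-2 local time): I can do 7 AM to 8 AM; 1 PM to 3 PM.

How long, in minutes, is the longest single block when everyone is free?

0

Leo in UTC: 13:00-15:00, 18:00-20:00 (add 2h to convert from UTC-2).
Pita in UTC: 10:00-13:00, 14:00-18:00 (add 2h to convert from UTC-2).
Yuki in UTC: 09:00-10:00, 16:00-17:00 (add 6h to convert from UTC-6).
Erik in UTC: 12:00-14:00, 15:00-16:00, 18:00-19:00 (add 8h to convert from UTC-8).
Omar in UTC: 09:00-16:00, 18:00-20:00 (add 4h to convert from UTC-4).
Vera in UTC: 09:00-10:00, 15:00-17:00 (add 2h to convert from UTC-2).
Leo ∩ Pita: 14:00-15:00.
Leo ∩ Pita ∩ Yuki: ∅.
Leo ∩ Pita ∩ Yuki ∩ Erik: ∅.
Leo ∩ Pita ∩ Yuki ∩ Erik ∩ Omar: ∅.
Leo ∩ Pita ∩ Yuki ∩ Erik ∩ Omar ∩ Vera: ∅.
There is no time when everyone is free.
No common window exists, so the longest block is 0 minutes.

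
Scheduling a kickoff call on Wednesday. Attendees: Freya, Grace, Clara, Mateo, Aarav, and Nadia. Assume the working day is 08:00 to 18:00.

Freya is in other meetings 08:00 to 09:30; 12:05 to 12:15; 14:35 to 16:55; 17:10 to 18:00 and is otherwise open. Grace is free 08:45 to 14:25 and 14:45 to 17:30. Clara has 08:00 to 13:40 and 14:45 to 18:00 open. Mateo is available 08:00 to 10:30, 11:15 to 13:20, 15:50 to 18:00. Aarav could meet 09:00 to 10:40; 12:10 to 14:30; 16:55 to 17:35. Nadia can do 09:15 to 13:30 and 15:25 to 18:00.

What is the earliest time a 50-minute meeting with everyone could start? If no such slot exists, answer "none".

Freya free: 09:30-12:05, 12:15-14:35, 16:55-17:10 (invert busy blocks within the working day).
Grace free: 08:45-14:25, 14:45-17:30.
Clara free: 08:00-13:40, 14:45-18:00.
Mateo free: 08:00-10:30, 11:15-13:20, 15:50-18:00.
Aarav free: 09:00-10:40, 12:10-14:30, 16:55-17:35.
Nadia free: 09:15-13:30, 15:25-18:00.
Freya ∩ Grace: 09:30-12:05, 12:15-14:25, 16:55-17:10.
Freya ∩ Grace ∩ Clara: 09:30-12:05, 12:15-13:40, 16:55-17:10.
Freya ∩ Grace ∩ Clara ∩ Mateo: 09:30-10:30, 11:15-12:05, 12:15-13:20, 16:55-17:10.
Freya ∩ Grace ∩ Clara ∩ Mateo ∩ Aarav: 09:30-10:30, 12:15-13:20, 16:55-17:10.
Freya ∩ Grace ∩ Clara ∩ Mateo ∩ Aarav ∩ Nadia: 09:30-10:30, 12:15-13:20, 16:55-17:10.
The first common window of at least 50 minutes is 09:30-10:30, so the earliest start is 09:30.

09:30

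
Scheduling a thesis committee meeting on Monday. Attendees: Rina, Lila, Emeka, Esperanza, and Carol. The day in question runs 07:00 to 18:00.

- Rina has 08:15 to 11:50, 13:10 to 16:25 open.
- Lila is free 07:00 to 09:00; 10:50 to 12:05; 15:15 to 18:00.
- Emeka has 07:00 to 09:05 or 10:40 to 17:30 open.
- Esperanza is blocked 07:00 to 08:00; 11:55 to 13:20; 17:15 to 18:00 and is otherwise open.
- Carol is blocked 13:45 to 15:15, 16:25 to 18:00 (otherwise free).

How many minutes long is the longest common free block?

70

Rina free: 08:15-11:50, 13:10-16:25.
Lila free: 07:00-09:00, 10:50-12:05, 15:15-18:00.
Emeka free: 07:00-09:05, 10:40-17:30.
Esperanza free: 08:00-11:55, 13:20-17:15 (invert busy blocks within the working day).
Carol free: 07:00-13:45, 15:15-16:25 (invert busy blocks within the working day).
Rina ∩ Lila: 08:15-09:00, 10:50-11:50, 15:15-16:25.
Rina ∩ Lila ∩ Emeka: 08:15-09:00, 10:50-11:50, 15:15-16:25.
Rina ∩ Lila ∩ Emeka ∩ Esperanza: 08:15-09:00, 10:50-11:50, 15:15-16:25.
Rina ∩ Lila ∩ Emeka ∩ Esperanza ∩ Carol: 08:15-09:00, 10:50-11:50, 15:15-16:25.
The longest is 15:15-16:25 at 70 minutes.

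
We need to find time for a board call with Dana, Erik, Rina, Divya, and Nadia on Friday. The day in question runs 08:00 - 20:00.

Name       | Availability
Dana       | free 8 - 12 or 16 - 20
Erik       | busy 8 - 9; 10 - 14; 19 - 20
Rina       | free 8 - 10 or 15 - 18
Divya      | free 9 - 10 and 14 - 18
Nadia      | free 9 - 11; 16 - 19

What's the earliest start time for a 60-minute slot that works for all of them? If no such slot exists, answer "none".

Dana free: 08:00-12:00, 16:00-20:00.
Erik free: 09:00-10:00, 14:00-19:00 (invert busy blocks within the working day).
Rina free: 08:00-10:00, 15:00-18:00.
Divya free: 09:00-10:00, 14:00-18:00.
Nadia free: 09:00-11:00, 16:00-19:00.
Dana ∩ Erik: 09:00-10:00, 16:00-19:00.
Dana ∩ Erik ∩ Rina: 09:00-10:00, 16:00-18:00.
Dana ∩ Erik ∩ Rina ∩ Divya: 09:00-10:00, 16:00-18:00.
Dana ∩ Erik ∩ Rina ∩ Divya ∩ Nadia: 09:00-10:00, 16:00-18:00.
The first common window of at least 60 minutes is 09:00-10:00, so the earliest start is 09:00.

09:00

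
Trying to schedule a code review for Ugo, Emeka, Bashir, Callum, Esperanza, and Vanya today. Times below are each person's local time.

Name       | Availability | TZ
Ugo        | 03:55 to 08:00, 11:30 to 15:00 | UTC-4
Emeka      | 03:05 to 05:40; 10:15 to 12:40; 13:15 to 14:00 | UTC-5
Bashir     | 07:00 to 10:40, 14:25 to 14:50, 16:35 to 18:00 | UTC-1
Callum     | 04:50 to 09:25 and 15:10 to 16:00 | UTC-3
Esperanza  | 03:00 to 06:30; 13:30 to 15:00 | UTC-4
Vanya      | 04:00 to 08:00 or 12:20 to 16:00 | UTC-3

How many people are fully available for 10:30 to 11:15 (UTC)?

3

Ugo in UTC: 07:55-12:00, 15:30-19:00 (add 4h to convert from UTC-4).
Emeka in UTC: 08:05-10:40, 15:15-17:40, 18:15-19:00 (add 5h to convert from UTC-5).
Bashir in UTC: 08:00-11:40, 15:25-15:50, 17:35-19:00 (add 1h to convert from UTC-1).
Callum in UTC: 07:50-12:25, 18:10-19:00 (add 3h to convert from UTC-3).
Esperanza in UTC: 07:00-10:30, 17:30-19:00 (add 4h to convert from UTC-4).
Vanya in UTC: 07:00-11:00, 15:20-19:00 (add 3h to convert from UTC-3).
Ugo, Bashir, and Callum can make the full 10:30-11:15 slot — that's 3.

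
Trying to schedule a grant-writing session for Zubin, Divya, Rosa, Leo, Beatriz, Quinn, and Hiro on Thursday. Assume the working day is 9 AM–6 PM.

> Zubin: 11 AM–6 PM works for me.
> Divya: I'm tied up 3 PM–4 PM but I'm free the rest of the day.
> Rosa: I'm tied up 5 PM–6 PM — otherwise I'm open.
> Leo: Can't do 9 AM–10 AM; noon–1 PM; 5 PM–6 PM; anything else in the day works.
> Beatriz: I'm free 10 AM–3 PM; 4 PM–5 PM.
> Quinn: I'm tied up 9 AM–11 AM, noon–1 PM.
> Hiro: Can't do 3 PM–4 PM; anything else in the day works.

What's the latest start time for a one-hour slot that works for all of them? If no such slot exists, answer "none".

16:00

Zubin free: 11:00-18:00.
Divya free: 09:00-15:00, 16:00-18:00 (invert busy blocks within the working day).
Rosa free: 09:00-17:00 (invert busy blocks within the working day).
Leo free: 10:00-12:00, 13:00-17:00 (invert busy blocks within the working day).
Beatriz free: 10:00-15:00, 16:00-17:00.
Quinn free: 11:00-12:00, 13:00-18:00 (invert busy blocks within the working day).
Hiro free: 09:00-15:00, 16:00-18:00 (invert busy blocks within the working day).
Zubin ∩ Divya: 11:00-15:00, 16:00-18:00.
Zubin ∩ Divya ∩ Rosa: 11:00-15:00, 16:00-17:00.
Zubin ∩ Divya ∩ Rosa ∩ Leo: 11:00-12:00, 13:00-15:00, 16:00-17:00.
Zubin ∩ Divya ∩ Rosa ∩ Leo ∩ Beatriz: 11:00-12:00, 13:00-15:00, 16:00-17:00.
Zubin ∩ Divya ∩ Rosa ∩ Leo ∩ Beatriz ∩ Quinn: 11:00-12:00, 13:00-15:00, 16:00-17:00.
Zubin ∩ Divya ∩ Rosa ∩ Leo ∩ Beatriz ∩ Quinn ∩ Hiro: 11:00-12:00, 13:00-15:00, 16:00-17:00.
So the common availability across everyone is 11:00-12:00, 13:00-15:00, 16:00-17:00.
The last common window of at least 60 minutes is 16:00-17:00; a 60-minute meeting can start as late as 16:00 and still end by 17:00.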